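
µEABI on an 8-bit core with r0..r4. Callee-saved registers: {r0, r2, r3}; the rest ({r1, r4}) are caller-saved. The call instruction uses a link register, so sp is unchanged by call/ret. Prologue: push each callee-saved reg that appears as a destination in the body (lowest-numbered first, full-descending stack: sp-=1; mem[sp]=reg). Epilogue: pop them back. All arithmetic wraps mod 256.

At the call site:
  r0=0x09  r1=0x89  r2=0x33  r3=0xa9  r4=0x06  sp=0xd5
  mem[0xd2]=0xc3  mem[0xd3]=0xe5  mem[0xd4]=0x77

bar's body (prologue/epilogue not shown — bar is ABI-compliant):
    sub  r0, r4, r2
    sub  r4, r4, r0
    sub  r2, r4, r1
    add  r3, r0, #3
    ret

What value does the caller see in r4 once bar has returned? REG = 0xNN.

prologue: push r0 → mem[0xd4]=0x09, sp=0xd4
prologue: push r2 → mem[0xd3]=0x33, sp=0xd3
prologue: push r3 → mem[0xd2]=0xa9, sp=0xd2
body[0] sub  r0, r4, r2 → r0=0xd3
body[1] sub  r4, r4, r0 → r4=0x33
body[2] sub  r2, r4, r1 → r2=0xaa
body[3] add  r3, r0, #3 → r3=0xd6
epilogue: pop r3=0xa9, sp=0xd3
epilogue: pop r2=0x33, sp=0xd4
epilogue: pop r0=0x09, sp=0xd5
r4 is caller-saved → body value

REG = 0x33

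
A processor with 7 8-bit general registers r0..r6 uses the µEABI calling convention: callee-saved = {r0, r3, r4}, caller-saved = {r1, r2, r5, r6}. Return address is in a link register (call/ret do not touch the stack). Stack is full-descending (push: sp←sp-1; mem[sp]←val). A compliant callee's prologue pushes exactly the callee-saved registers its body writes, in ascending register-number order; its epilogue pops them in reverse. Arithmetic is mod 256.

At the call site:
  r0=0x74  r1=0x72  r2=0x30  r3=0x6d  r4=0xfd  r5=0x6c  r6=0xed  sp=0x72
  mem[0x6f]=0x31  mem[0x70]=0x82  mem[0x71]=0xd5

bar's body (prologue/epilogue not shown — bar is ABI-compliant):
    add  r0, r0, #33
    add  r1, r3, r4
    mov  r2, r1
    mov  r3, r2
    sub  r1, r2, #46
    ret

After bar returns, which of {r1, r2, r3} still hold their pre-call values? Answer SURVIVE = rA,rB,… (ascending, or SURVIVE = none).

SURVIVE = r3

prologue: push r0 → mem[0x71]=0x74, sp=0x71
prologue: push r3 → mem[0x70]=0x6d, sp=0x70
body[0] add  r0, r0, #33 → r0=0x95
body[1] add  r1, r3, r4 → r1=0x6a
body[2] mov  r2, r1 → r2=0x6a
body[3] mov  r3, r2 → r3=0x6a
body[4] sub  r1, r2, #46 → r1=0x3c
epilogue: pop r3=0x6d, sp=0x71
epilogue: pop r0=0x74, sp=0x72
r1: caller-saved, written=True
r2: caller-saved, written=True
r3: callee-saved, written=True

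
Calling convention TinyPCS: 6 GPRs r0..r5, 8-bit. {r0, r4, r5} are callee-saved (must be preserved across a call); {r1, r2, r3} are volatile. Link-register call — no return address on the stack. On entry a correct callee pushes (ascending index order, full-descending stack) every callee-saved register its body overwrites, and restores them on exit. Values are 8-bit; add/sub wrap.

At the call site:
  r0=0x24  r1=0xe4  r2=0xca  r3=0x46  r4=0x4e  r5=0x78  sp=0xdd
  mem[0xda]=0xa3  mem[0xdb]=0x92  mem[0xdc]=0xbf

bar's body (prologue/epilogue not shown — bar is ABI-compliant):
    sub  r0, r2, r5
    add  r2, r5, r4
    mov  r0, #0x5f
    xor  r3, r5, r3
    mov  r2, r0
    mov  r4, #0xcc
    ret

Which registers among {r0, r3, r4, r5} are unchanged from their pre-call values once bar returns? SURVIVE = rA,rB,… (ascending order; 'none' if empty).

SURVIVE = r0,r4,r5

prologue: push r0 → mem[0xdc]=0x24, sp=0xdc
prologue: push r4 → mem[0xdb]=0x4e, sp=0xdb
body[0] sub  r0, r2, r5 → r0=0x52
body[1] add  r2, r5, r4 → r2=0xc6
body[2] mov  r0, #0x5f → r0=0x5f
body[3] xor  r3, r5, r3 → r3=0x3e
body[4] mov  r2, r0 → r2=0x5f
body[5] mov  r4, #0xcc → r4=0xcc
epilogue: pop r4=0x4e, sp=0xdc
epilogue: pop r0=0x24, sp=0xdd
r0: callee-saved, written=True
r3: caller-saved, written=True
r4: callee-saved, written=True
r5: callee-saved, written=False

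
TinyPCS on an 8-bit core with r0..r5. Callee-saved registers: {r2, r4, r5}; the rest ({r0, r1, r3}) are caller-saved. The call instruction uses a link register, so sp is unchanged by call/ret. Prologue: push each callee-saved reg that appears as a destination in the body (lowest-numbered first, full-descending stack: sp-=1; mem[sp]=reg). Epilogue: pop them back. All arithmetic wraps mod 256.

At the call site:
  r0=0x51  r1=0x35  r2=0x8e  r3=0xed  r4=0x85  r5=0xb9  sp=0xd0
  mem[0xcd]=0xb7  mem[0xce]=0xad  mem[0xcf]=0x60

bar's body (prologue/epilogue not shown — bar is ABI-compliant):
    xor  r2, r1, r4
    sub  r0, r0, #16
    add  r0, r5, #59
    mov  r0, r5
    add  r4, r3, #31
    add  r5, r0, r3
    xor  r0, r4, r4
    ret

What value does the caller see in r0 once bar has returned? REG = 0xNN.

REG = 0x00

prologue: push r2 -> mem[0xcf]=0x8e, sp=0xcf
prologue: push r4 -> mem[0xce]=0x85, sp=0xce
prologue: push r5 -> mem[0xcd]=0xb9, sp=0xcd
body[0] xor  r2, r1, r4 -> r2=0xb0
body[1] sub  r0, r0, #16 -> r0=0x41
body[2] add  r0, r5, #59 -> r0=0xf4
body[3] mov  r0, r5 -> r0=0xb9
body[4] add  r4, r3, #31 -> r4=0x0c
body[5] add  r5, r0, r3 -> r5=0xa6
body[6] xor  r0, r4, r4 -> r0=0x00
epilogue: pop r5=0xb9, sp=0xce
epilogue: pop r4=0x85, sp=0xcf
epilogue: pop r2=0x8e, sp=0xd0
r0 is caller-saved -> body value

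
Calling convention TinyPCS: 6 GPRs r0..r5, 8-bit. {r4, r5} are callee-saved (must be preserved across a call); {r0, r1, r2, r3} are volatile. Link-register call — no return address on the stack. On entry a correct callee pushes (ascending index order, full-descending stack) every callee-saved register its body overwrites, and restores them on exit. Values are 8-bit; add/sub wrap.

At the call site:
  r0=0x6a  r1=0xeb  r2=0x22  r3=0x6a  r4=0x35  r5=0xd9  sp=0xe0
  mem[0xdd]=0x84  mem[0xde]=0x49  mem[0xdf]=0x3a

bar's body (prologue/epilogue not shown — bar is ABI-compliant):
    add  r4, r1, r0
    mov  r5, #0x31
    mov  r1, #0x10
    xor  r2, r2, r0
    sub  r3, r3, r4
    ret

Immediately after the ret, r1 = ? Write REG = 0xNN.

REG = 0x10

prologue: push r4 -> mem[0xdf]=0x35, sp=0xdf
prologue: push r5 -> mem[0xde]=0xd9, sp=0xde
body[0] add  r4, r1, r0 -> r4=0x55
body[1] mov  r5, #0x31 -> r5=0x31
body[2] mov  r1, #0x10 -> r1=0x10
body[3] xor  r2, r2, r0 -> r2=0x48
body[4] sub  r3, r3, r4 -> r3=0x15
epilogue: pop r5=0xd9, sp=0xdf
epilogue: pop r4=0x35, sp=0xe0
r1 is caller-saved -> body value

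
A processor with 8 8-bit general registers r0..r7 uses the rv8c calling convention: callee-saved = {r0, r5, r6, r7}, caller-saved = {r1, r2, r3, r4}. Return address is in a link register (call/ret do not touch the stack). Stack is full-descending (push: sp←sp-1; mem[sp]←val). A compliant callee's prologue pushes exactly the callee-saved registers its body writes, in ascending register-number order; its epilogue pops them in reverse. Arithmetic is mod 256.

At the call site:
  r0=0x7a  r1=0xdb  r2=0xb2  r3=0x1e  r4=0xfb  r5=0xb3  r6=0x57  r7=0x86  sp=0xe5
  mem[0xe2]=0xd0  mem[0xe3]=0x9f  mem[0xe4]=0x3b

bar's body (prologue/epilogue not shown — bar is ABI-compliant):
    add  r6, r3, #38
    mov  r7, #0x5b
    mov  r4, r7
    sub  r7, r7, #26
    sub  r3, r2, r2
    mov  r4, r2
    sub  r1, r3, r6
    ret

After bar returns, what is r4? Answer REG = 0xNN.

prologue: push r6 -> mem[0xe4]=0x57, sp=0xe4
prologue: push r7 -> mem[0xe3]=0x86, sp=0xe3
body[0] add  r6, r3, #38 -> r6=0x44
body[1] mov  r7, #0x5b -> r7=0x5b
body[2] mov  r4, r7 -> r4=0x5b
body[3] sub  r7, r7, #26 -> r7=0x41
body[4] sub  r3, r2, r2 -> r3=0x00
body[5] mov  r4, r2 -> r4=0xb2
body[6] sub  r1, r3, r6 -> r1=0xbc
epilogue: pop r7=0x86, sp=0xe4
epilogue: pop r6=0x57, sp=0xe5
r4 is caller-saved -> body value

REG = 0xb2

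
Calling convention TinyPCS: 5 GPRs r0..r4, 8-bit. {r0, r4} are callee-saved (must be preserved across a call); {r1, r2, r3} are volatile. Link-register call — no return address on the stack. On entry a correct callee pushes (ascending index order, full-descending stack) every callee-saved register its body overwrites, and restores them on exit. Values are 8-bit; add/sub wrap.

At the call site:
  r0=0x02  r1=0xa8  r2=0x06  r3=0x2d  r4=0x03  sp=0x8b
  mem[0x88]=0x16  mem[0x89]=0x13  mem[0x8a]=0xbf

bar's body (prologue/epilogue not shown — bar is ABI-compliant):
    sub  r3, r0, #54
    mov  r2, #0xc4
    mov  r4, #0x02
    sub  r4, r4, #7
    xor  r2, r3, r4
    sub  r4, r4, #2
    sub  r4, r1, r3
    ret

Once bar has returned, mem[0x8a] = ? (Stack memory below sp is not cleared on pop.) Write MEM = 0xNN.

prologue: push r4 → mem[0x8a]=0x03, sp=0x8a
body[0] sub  r3, r0, #54 → r3=0xcc
body[1] mov  r2, #0xc4 → r2=0xc4
body[2] mov  r4, #0x02 → r4=0x02
body[3] sub  r4, r4, #7 → r4=0xfb
body[4] xor  r2, r3, r4 → r2=0x37
body[5] sub  r4, r4, #2 → r4=0xf9
body[6] sub  r4, r1, r3 → r4=0xdc
epilogue: pop r4=0x03, sp=0x8b
prologue pushed ['r4'] at ['0x8a']

MEM = 0x03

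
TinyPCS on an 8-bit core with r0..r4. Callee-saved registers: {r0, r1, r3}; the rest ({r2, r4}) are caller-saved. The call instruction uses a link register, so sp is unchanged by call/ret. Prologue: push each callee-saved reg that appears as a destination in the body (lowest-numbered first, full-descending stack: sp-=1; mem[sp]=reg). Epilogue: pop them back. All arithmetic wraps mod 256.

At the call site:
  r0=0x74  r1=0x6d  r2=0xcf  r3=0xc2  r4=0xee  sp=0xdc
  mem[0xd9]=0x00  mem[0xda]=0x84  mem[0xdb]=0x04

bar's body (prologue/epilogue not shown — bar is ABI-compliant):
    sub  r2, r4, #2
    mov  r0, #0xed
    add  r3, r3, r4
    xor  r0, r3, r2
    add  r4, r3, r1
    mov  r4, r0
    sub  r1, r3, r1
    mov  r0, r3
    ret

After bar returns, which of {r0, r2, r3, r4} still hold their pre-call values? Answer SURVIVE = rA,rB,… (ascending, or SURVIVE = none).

SURVIVE = r0,r3

prologue: push r0 -> mem[0xdb]=0x74, sp=0xdb
prologue: push r1 -> mem[0xda]=0x6d, sp=0xda
prologue: push r3 -> mem[0xd9]=0xc2, sp=0xd9
body[0] sub  r2, r4, #2 -> r2=0xec
body[1] mov  r0, #0xed -> r0=0xed
body[2] add  r3, r3, r4 -> r3=0xb0
body[3] xor  r0, r3, r2 -> r0=0x5c
body[4] add  r4, r3, r1 -> r4=0x1d
body[5] mov  r4, r0 -> r4=0x5c
body[6] sub  r1, r3, r1 -> r1=0x43
body[7] mov  r0, r3 -> r0=0xb0
epilogue: pop r3=0xc2, sp=0xda
epilogue: pop r1=0x6d, sp=0xdb
epilogue: pop r0=0x74, sp=0xdc
r0: callee-saved, written=True
r2: caller-saved, written=True
r3: callee-saved, written=True
r4: caller-saved, written=True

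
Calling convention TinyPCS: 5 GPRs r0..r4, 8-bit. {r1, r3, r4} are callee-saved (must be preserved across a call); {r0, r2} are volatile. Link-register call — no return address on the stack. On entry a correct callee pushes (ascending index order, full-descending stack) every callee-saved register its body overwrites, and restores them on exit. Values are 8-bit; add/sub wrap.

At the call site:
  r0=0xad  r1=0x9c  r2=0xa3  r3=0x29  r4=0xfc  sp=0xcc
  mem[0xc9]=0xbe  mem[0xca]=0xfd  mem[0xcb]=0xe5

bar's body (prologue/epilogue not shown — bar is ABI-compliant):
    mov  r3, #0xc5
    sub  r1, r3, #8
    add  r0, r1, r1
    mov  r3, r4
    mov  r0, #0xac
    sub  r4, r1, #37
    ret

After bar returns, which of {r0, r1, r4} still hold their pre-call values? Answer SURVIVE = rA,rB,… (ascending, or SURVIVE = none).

prologue: push r1 → mem[0xcb]=0x9c, sp=0xcb
prologue: push r3 → mem[0xca]=0x29, sp=0xca
prologue: push r4 → mem[0xc9]=0xfc, sp=0xc9
body[0] mov  r3, #0xc5 → r3=0xc5
body[1] sub  r1, r3, #8 → r1=0xbd
body[2] add  r0, r1, r1 → r0=0x7a
body[3] mov  r3, r4 → r3=0xfc
body[4] mov  r0, #0xac → r0=0xac
body[5] sub  r4, r1, #37 → r4=0x98
epilogue: pop r4=0xfc, sp=0xca
epilogue: pop r3=0x29, sp=0xcb
epilogue: pop r1=0x9c, sp=0xcc
r0: caller-saved, written=True
r1: callee-saved, written=True
r4: callee-saved, written=True

SURVIVE = r1,r4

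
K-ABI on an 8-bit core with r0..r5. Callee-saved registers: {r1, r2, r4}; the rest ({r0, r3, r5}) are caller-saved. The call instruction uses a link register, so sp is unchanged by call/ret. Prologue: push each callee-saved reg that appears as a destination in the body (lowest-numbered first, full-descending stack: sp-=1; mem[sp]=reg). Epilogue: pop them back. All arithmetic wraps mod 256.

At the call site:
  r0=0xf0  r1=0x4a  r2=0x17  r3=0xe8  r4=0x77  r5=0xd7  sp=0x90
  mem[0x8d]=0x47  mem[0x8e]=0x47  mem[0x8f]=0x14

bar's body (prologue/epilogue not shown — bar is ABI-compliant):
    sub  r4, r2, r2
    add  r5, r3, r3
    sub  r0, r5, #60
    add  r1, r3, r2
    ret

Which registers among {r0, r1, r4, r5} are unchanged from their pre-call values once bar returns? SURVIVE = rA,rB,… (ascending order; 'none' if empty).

prologue: push r1 -> mem[0x8f]=0x4a, sp=0x8f
prologue: push r4 -> mem[0x8e]=0x77, sp=0x8e
body[0] sub  r4, r2, r2 -> r4=0x00
body[1] add  r5, r3, r3 -> r5=0xd0
body[2] sub  r0, r5, #60 -> r0=0x94
body[3] add  r1, r3, r2 -> r1=0xff
epilogue: pop r4=0x77, sp=0x8f
epilogue: pop r1=0x4a, sp=0x90
r0: caller-saved, written=True
r1: callee-saved, written=True
r4: callee-saved, written=True
r5: caller-saved, written=True

SURVIVE = r1,r4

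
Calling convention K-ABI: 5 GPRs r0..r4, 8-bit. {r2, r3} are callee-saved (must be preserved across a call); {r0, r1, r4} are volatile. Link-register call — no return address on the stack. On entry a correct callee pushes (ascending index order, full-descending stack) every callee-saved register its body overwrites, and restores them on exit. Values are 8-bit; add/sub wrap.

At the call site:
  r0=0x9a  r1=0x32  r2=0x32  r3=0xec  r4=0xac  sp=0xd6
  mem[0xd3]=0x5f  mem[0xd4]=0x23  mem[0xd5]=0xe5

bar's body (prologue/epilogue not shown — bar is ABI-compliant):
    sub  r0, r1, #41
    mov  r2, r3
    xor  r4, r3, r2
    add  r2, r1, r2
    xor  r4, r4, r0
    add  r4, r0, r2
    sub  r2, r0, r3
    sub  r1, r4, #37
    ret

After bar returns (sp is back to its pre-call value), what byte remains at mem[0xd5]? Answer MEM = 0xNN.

MEM = 0x32

prologue: push r2 → mem[0xd5]=0x32, sp=0xd5
body[0] sub  r0, r1, #41 → r0=0x09
body[1] mov  r2, r3 → r2=0xec
body[2] xor  r4, r3, r2 → r4=0x00
body[3] add  r2, r1, r2 → r2=0x1e
body[4] xor  r4, r4, r0 → r4=0x09
body[5] add  r4, r0, r2 → r4=0x27
body[6] sub  r2, r0, r3 → r2=0x1d
body[7] sub  r1, r4, #37 → r1=0x02
epilogue: pop r2=0x32, sp=0xd6
prologue pushed ['r2'] at ['0xd5']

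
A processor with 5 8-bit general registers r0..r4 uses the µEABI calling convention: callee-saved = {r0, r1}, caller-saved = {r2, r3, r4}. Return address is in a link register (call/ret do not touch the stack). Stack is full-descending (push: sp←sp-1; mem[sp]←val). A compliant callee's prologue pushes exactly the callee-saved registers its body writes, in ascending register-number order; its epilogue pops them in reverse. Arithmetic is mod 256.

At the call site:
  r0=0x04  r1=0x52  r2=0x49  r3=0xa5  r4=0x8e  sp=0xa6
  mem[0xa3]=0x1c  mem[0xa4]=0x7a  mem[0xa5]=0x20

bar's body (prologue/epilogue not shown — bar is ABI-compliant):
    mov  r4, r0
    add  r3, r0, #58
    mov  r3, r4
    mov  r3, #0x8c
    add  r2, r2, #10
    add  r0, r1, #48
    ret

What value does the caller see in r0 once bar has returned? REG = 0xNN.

prologue: push r0 -> mem[0xa5]=0x04, sp=0xa5
body[0] mov  r4, r0 -> r4=0x04
body[1] add  r3, r0, #58 -> r3=0x3e
body[2] mov  r3, r4 -> r3=0x04
body[3] mov  r3, #0x8c -> r3=0x8c
body[4] add  r2, r2, #10 -> r2=0x53
body[5] add  r0, r1, #48 -> r0=0x82
epilogue: pop r0=0x04, sp=0xa6
r0 is callee-saved -> restored

REG = 0x04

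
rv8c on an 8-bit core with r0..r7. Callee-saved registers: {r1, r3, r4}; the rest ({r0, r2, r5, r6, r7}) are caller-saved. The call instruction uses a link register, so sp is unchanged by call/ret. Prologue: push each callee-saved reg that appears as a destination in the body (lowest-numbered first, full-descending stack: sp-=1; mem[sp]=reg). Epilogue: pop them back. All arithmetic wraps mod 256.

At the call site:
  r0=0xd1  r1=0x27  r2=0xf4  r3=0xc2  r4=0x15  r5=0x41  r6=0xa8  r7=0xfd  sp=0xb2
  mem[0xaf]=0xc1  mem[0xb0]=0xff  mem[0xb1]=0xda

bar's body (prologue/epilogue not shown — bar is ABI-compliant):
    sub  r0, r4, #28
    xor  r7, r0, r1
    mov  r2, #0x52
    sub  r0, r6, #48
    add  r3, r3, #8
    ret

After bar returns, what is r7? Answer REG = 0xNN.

prologue: push r3 → mem[0xb1]=0xc2, sp=0xb1
body[0] sub  r0, r4, #28 → r0=0xf9
body[1] xor  r7, r0, r1 → r7=0xde
body[2] mov  r2, #0x52 → r2=0x52
body[3] sub  r0, r6, #48 → r0=0x78
body[4] add  r3, r3, #8 → r3=0xca
epilogue: pop r3=0xc2, sp=0xb2
r7 is caller-saved → body value

REG = 0xde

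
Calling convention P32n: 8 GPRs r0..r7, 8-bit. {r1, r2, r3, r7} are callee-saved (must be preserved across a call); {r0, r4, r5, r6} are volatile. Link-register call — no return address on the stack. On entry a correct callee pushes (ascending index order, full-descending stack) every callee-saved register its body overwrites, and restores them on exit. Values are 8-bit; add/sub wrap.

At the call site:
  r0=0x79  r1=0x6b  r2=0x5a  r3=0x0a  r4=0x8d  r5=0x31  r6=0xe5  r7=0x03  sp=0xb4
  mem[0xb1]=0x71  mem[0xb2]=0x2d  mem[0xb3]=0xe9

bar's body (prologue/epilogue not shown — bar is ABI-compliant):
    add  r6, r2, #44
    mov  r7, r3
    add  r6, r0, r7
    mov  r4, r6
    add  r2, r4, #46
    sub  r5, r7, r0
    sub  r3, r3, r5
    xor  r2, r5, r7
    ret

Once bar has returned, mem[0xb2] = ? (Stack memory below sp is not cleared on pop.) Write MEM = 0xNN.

MEM = 0x0a

prologue: push r2 -> mem[0xb3]=0x5a, sp=0xb3
prologue: push r3 -> mem[0xb2]=0x0a, sp=0xb2
prologue: push r7 -> mem[0xb1]=0x03, sp=0xb1
body[0] add  r6, r2, #44 -> r6=0x86
body[1] mov  r7, r3 -> r7=0x0a
body[2] add  r6, r0, r7 -> r6=0x83
body[3] mov  r4, r6 -> r4=0x83
body[4] add  r2, r4, #46 -> r2=0xb1
body[5] sub  r5, r7, r0 -> r5=0x91
body[6] sub  r3, r3, r5 -> r3=0x79
body[7] xor  r2, r5, r7 -> r2=0x9b
epilogue: pop r7=0x03, sp=0xb2
epilogue: pop r3=0x0a, sp=0xb3
epilogue: pop r2=0x5a, sp=0xb4
prologue pushed ['r2', 'r3', 'r7'] at ['0xb3', '0xb2', '0xb1']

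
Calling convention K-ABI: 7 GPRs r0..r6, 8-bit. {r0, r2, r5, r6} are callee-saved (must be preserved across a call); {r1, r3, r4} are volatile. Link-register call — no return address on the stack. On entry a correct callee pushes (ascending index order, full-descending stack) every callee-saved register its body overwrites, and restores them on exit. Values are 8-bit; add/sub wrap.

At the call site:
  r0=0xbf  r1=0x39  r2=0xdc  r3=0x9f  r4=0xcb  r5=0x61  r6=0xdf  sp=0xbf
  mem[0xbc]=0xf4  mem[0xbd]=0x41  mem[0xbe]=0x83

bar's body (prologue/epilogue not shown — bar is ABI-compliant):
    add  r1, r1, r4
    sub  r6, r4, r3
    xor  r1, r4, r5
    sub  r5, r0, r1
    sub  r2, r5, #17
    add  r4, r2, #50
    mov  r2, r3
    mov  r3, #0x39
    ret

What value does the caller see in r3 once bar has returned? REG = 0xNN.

prologue: push r2 -> mem[0xbe]=0xdc, sp=0xbe
prologue: push r5 -> mem[0xbd]=0x61, sp=0xbd
prologue: push r6 -> mem[0xbc]=0xdf, sp=0xbc
body[0] add  r1, r1, r4 -> r1=0x04
body[1] sub  r6, r4, r3 -> r6=0x2c
body[2] xor  r1, r4, r5 -> r1=0xaa
body[3] sub  r5, r0, r1 -> r5=0x15
body[4] sub  r2, r5, #17 -> r2=0x04
body[5] add  r4, r2, #50 -> r4=0x36
body[6] mov  r2, r3 -> r2=0x9f
body[7] mov  r3, #0x39 -> r3=0x39
epilogue: pop r6=0xdf, sp=0xbd
epilogue: pop r5=0x61, sp=0xbe
epilogue: pop r2=0xdc, sp=0xbf
r3 is caller-saved -> body value

REG = 0x39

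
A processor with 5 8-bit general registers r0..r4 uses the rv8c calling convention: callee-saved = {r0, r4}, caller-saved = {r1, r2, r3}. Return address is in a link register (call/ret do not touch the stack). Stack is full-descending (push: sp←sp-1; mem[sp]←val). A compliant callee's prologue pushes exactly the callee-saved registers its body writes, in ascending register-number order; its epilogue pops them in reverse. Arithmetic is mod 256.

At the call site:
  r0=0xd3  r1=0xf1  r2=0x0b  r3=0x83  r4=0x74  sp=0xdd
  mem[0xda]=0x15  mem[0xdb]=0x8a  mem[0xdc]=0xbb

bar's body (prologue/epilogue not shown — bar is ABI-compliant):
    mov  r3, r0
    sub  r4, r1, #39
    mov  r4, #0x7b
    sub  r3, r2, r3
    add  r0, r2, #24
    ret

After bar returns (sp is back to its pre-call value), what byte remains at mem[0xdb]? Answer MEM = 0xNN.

prologue: push r0 → mem[0xdc]=0xd3, sp=0xdc
prologue: push r4 → mem[0xdb]=0x74, sp=0xdb
body[0] mov  r3, r0 → r3=0xd3
body[1] sub  r4, r1, #39 → r4=0xca
body[2] mov  r4, #0x7b → r4=0x7b
body[3] sub  r3, r2, r3 → r3=0x38
body[4] add  r0, r2, #24 → r0=0x23
epilogue: pop r4=0x74, sp=0xdc
epilogue: pop r0=0xd3, sp=0xdd
prologue pushed ['r0', 'r4'] at ['0xdc', '0xdb']

MEM = 0x74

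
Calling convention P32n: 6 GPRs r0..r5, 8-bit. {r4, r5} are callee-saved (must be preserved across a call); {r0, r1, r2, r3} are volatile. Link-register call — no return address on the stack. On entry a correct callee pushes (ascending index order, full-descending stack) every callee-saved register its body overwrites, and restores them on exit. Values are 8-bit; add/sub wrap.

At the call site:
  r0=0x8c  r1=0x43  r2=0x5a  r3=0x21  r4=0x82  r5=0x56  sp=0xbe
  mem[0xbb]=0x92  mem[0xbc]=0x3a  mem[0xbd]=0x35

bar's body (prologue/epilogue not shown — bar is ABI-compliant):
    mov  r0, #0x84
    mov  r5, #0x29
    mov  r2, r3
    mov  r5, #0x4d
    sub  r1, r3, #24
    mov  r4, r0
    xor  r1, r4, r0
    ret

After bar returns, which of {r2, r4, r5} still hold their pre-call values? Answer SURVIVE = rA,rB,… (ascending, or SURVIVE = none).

prologue: push r4 → mem[0xbd]=0x82, sp=0xbd
prologue: push r5 → mem[0xbc]=0x56, sp=0xbc
body[0] mov  r0, #0x84 → r0=0x84
body[1] mov  r5, #0x29 → r5=0x29
body[2] mov  r2, r3 → r2=0x21
body[3] mov  r5, #0x4d → r5=0x4d
body[4] sub  r1, r3, #24 → r1=0x09
body[5] mov  r4, r0 → r4=0x84
body[6] xor  r1, r4, r0 → r1=0x00
epilogue: pop r5=0x56, sp=0xbd
epilogue: pop r4=0x82, sp=0xbe
r2: caller-saved, written=True
r4: callee-saved, written=True
r5: callee-saved, written=True

SURVIVE = r4,r5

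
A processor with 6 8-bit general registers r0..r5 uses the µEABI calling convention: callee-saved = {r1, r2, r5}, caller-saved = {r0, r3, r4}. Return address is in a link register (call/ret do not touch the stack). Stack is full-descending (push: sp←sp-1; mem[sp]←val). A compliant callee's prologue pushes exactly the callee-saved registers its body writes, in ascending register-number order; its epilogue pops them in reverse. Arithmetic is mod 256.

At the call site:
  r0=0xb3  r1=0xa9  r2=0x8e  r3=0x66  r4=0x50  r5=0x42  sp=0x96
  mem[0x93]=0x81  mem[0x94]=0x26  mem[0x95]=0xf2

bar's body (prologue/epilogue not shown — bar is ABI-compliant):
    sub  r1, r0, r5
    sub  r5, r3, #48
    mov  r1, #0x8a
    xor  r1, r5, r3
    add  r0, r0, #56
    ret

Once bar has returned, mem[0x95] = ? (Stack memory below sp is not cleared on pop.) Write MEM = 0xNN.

MEM = 0xa9

prologue: push r1 → mem[0x95]=0xa9, sp=0x95
prologue: push r5 → mem[0x94]=0x42, sp=0x94
body[0] sub  r1, r0, r5 → r1=0x71
body[1] sub  r5, r3, #48 → r5=0x36
body[2] mov  r1, #0x8a → r1=0x8a
body[3] xor  r1, r5, r3 → r1=0x50
body[4] add  r0, r0, #56 → r0=0xeb
epilogue: pop r5=0x42, sp=0x95
epilogue: pop r1=0xa9, sp=0x96
prologue pushed ['r1', 'r5'] at ['0x95', '0x94']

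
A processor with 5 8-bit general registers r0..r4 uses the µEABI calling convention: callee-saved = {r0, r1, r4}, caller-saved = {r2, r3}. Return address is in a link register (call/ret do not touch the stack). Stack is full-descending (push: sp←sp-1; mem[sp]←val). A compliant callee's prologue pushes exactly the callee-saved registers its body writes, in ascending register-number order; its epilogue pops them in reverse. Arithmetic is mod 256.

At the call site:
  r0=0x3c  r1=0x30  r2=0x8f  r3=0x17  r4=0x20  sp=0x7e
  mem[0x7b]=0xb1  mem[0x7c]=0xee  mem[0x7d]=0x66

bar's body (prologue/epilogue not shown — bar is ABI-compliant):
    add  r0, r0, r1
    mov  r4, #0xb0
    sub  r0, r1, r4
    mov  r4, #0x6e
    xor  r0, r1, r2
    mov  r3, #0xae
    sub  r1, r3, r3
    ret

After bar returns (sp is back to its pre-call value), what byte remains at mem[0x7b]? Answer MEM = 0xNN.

MEM = 0x20

prologue: push r0 -> mem[0x7d]=0x3c, sp=0x7d
prologue: push r1 -> mem[0x7c]=0x30, sp=0x7c
prologue: push r4 -> mem[0x7b]=0x20, sp=0x7b
body[0] add  r0, r0, r1 -> r0=0x6c
body[1] mov  r4, #0xb0 -> r4=0xb0
body[2] sub  r0, r1, r4 -> r0=0x80
body[3] mov  r4, #0x6e -> r4=0x6e
body[4] xor  r0, r1, r2 -> r0=0xbf
body[5] mov  r3, #0xae -> r3=0xae
body[6] sub  r1, r3, r3 -> r1=0x00
epilogue: pop r4=0x20, sp=0x7c
epilogue: pop r1=0x30, sp=0x7d
epilogue: pop r0=0x3c, sp=0x7e
prologue pushed ['r0', 'r1', 'r4'] at ['0x7d', '0x7c', '0x7b']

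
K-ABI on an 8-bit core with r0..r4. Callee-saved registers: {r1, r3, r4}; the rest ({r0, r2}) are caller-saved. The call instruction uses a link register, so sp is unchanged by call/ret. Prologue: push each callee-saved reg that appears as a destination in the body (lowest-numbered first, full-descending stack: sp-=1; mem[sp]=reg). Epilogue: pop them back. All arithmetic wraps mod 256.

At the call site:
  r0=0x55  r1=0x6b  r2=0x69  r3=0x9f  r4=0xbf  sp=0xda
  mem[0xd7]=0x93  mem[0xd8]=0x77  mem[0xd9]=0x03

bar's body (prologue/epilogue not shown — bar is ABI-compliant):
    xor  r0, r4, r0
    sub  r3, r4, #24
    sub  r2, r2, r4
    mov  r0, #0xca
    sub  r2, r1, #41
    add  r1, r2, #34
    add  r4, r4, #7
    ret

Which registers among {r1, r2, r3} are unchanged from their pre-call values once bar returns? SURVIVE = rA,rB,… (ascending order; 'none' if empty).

SURVIVE = r1,r3

prologue: push r1 → mem[0xd9]=0x6b, sp=0xd9
prologue: push r3 → mem[0xd8]=0x9f, sp=0xd8
prologue: push r4 → mem[0xd7]=0xbf, sp=0xd7
body[0] xor  r0, r4, r0 → r0=0xea
body[1] sub  r3, r4, #24 → r3=0xa7
body[2] sub  r2, r2, r4 → r2=0xaa
body[3] mov  r0, #0xca → r0=0xca
body[4] sub  r2, r1, #41 → r2=0x42
body[5] add  r1, r2, #34 → r1=0x64
body[6] add  r4, r4, #7 → r4=0xc6
epilogue: pop r4=0xbf, sp=0xd8
epilogue: pop r3=0x9f, sp=0xd9
epilogue: pop r1=0x6b, sp=0xda
r1: callee-saved, written=True
r2: caller-saved, written=True
r3: callee-saved, written=True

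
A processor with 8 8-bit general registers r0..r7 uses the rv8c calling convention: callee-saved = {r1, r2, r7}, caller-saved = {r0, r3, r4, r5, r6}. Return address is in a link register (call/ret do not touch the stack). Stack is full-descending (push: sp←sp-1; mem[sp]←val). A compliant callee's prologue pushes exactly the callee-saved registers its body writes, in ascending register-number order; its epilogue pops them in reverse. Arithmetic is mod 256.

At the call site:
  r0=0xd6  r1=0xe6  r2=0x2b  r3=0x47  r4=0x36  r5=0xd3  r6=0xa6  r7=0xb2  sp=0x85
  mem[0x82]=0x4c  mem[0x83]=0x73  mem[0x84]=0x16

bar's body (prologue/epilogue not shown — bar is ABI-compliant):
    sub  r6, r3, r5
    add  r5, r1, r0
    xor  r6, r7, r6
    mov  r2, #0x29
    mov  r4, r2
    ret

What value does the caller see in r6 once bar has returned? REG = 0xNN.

REG = 0xc6

prologue: push r2 -> mem[0x84]=0x2b, sp=0x84
body[0] sub  r6, r3, r5 -> r6=0x74
body[1] add  r5, r1, r0 -> r5=0xbc
body[2] xor  r6, r7, r6 -> r6=0xc6
body[3] mov  r2, #0x29 -> r2=0x29
body[4] mov  r4, r2 -> r4=0x29
epilogue: pop r2=0x2b, sp=0x85
r6 is caller-saved -> body value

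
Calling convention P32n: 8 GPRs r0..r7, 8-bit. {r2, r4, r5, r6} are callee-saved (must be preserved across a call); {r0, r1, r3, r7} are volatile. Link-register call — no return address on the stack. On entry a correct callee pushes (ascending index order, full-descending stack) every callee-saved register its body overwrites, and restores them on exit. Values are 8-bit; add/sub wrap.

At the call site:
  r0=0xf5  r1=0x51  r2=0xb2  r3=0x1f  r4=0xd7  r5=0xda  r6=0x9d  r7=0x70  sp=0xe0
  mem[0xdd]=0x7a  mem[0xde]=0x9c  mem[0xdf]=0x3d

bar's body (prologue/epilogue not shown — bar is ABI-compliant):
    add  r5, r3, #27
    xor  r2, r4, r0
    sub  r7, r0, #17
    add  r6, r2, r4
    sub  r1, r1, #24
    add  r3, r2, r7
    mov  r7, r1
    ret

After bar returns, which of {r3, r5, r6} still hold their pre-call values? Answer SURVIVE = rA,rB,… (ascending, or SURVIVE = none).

SURVIVE = r5,r6

prologue: push r2 -> mem[0xdf]=0xb2, sp=0xdf
prologue: push r5 -> mem[0xde]=0xda, sp=0xde
prologue: push r6 -> mem[0xdd]=0x9d, sp=0xdd
body[0] add  r5, r3, #27 -> r5=0x3a
body[1] xor  r2, r4, r0 -> r2=0x22
body[2] sub  r7, r0, #17 -> r7=0xe4
body[3] add  r6, r2, r4 -> r6=0xf9
body[4] sub  r1, r1, #24 -> r1=0x39
body[5] add  r3, r2, r7 -> r3=0x06
body[6] mov  r7, r1 -> r7=0x39
epilogue: pop r6=0x9d, sp=0xde
epilogue: pop r5=0xda, sp=0xdf
epilogue: pop r2=0xb2, sp=0xe0
r3: caller-saved, written=True
r5: callee-saved, written=True
r6: callee-saved, written=True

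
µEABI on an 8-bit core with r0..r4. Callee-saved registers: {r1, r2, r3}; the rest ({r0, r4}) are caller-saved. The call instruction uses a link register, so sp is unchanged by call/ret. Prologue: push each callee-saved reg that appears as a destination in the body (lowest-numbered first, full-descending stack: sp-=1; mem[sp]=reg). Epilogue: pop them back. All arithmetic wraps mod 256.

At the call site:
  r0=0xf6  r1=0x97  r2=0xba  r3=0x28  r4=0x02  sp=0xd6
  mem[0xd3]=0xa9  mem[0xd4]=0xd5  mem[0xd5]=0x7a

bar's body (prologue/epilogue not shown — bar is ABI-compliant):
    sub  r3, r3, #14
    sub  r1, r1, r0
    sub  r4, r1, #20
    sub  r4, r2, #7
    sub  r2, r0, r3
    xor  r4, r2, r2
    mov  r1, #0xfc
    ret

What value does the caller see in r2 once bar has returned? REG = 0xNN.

prologue: push r1 → mem[0xd5]=0x97, sp=0xd5
prologue: push r2 → mem[0xd4]=0xba, sp=0xd4
prologue: push r3 → mem[0xd3]=0x28, sp=0xd3
body[0] sub  r3, r3, #14 → r3=0x1a
body[1] sub  r1, r1, r0 → r1=0xa1
body[2] sub  r4, r1, #20 → r4=0x8d
body[3] sub  r4, r2, #7 → r4=0xb3
body[4] sub  r2, r0, r3 → r2=0xdc
body[5] xor  r4, r2, r2 → r4=0x00
body[6] mov  r1, #0xfc → r1=0xfc
epilogue: pop r3=0x28, sp=0xd4
epilogue: pop r2=0xba, sp=0xd5
epilogue: pop r1=0x97, sp=0xd6
r2 is callee-saved → restored

REG = 0xba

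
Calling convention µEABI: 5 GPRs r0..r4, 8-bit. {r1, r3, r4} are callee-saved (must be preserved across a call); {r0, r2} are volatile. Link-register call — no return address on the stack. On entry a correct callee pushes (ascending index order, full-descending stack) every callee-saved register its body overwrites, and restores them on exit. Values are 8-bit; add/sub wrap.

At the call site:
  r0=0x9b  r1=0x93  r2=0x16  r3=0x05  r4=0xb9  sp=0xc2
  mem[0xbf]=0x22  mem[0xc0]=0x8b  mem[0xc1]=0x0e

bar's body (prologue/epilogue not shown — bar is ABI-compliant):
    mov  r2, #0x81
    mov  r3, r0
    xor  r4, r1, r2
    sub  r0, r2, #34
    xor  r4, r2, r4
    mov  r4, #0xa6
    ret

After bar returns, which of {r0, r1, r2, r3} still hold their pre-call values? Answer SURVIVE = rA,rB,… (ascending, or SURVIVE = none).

prologue: push r3 -> mem[0xc1]=0x05, sp=0xc1
prologue: push r4 -> mem[0xc0]=0xb9, sp=0xc0
body[0] mov  r2, #0x81 -> r2=0x81
body[1] mov  r3, r0 -> r3=0x9b
body[2] xor  r4, r1, r2 -> r4=0x12
body[3] sub  r0, r2, #34 -> r0=0x5f
body[4] xor  r4, r2, r4 -> r4=0x93
body[5] mov  r4, #0xa6 -> r4=0xa6
epilogue: pop r4=0xb9, sp=0xc1
epilogue: pop r3=0x05, sp=0xc2
r0: caller-saved, written=True
r1: callee-saved, written=False
r2: caller-saved, written=True
r3: callee-saved, written=True

SURVIVE = r1,r3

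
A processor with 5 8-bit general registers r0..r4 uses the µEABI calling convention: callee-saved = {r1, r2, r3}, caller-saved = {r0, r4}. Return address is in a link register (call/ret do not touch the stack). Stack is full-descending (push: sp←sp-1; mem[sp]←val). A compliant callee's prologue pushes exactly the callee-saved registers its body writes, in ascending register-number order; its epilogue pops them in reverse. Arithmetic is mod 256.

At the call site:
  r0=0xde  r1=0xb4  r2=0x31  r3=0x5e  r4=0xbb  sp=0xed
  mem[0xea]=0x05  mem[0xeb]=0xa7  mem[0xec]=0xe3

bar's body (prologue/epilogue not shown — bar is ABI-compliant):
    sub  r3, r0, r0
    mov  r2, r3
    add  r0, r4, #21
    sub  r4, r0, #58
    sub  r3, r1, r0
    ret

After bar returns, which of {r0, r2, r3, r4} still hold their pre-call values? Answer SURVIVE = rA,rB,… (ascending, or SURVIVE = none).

SURVIVE = r2,r3

prologue: push r2 → mem[0xec]=0x31, sp=0xec
prologue: push r3 → mem[0xeb]=0x5e, sp=0xeb
body[0] sub  r3, r0, r0 → r3=0x00
body[1] mov  r2, r3 → r2=0x00
body[2] add  r0, r4, #21 → r0=0xd0
body[3] sub  r4, r0, #58 → r4=0x96
body[4] sub  r3, r1, r0 → r3=0xe4
epilogue: pop r3=0x5e, sp=0xec
epilogue: pop r2=0x31, sp=0xed
r0: caller-saved, written=True
r2: callee-saved, written=True
r3: callee-saved, written=True
r4: caller-saved, written=True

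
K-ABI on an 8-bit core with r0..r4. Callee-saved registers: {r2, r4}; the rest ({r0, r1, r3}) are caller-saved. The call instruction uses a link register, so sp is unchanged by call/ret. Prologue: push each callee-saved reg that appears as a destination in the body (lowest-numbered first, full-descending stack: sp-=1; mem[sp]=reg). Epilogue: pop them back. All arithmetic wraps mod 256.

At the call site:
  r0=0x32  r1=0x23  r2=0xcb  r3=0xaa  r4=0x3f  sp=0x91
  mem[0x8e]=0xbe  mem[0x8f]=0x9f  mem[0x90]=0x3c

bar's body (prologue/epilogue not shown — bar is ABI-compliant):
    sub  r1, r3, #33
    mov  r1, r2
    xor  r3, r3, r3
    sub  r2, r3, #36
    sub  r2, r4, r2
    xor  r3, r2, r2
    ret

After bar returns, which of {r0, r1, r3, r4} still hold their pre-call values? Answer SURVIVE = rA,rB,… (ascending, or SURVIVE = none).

SURVIVE = r0,r4

prologue: push r2 -> mem[0x90]=0xcb, sp=0x90
body[0] sub  r1, r3, #33 -> r1=0x89
body[1] mov  r1, r2 -> r1=0xcb
body[2] xor  r3, r3, r3 -> r3=0x00
body[3] sub  r2, r3, #36 -> r2=0xdc
body[4] sub  r2, r4, r2 -> r2=0x63
body[5] xor  r3, r2, r2 -> r3=0x00
epilogue: pop r2=0xcb, sp=0x91
r0: caller-saved, written=False
r1: caller-saved, written=True
r3: caller-saved, written=True
r4: callee-saved, written=False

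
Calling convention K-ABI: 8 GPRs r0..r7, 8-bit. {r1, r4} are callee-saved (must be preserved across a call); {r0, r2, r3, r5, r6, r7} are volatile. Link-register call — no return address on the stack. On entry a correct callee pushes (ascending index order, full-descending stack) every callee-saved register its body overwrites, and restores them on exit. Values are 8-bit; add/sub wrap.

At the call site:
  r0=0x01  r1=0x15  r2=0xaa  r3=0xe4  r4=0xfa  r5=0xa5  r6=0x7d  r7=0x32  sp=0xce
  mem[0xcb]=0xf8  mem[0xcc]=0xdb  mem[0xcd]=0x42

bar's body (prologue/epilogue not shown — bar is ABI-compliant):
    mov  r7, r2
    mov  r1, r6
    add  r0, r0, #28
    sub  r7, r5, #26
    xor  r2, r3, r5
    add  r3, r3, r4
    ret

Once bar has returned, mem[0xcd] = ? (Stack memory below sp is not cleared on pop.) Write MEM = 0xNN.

prologue: push r1 → mem[0xcd]=0x15, sp=0xcd
body[0] mov  r7, r2 → r7=0xaa
body[1] mov  r1, r6 → r1=0x7d
body[2] add  r0, r0, #28 → r0=0x1d
body[3] sub  r7, r5, #26 → r7=0x8b
body[4] xor  r2, r3, r5 → r2=0x41
body[5] add  r3, r3, r4 → r3=0xde
epilogue: pop r1=0x15, sp=0xce
prologue pushed ['r1'] at ['0xcd']

MEM = 0x15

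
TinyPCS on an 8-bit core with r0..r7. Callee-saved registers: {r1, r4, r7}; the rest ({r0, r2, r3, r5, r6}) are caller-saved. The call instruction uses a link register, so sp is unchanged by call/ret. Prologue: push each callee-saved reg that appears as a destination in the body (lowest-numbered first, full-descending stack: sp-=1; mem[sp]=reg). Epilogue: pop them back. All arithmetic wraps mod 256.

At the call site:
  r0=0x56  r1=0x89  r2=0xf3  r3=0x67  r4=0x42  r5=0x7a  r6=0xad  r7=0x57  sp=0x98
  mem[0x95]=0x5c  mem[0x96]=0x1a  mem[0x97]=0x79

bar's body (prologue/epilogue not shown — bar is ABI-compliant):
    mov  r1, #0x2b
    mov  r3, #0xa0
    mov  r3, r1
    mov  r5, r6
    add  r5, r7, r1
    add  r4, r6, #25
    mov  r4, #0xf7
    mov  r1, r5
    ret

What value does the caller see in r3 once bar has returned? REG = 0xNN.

prologue: push r1 → mem[0x97]=0x89, sp=0x97
prologue: push r4 → mem[0x96]=0x42, sp=0x96
body[0] mov  r1, #0x2b → r1=0x2b
body[1] mov  r3, #0xa0 → r3=0xa0
body[2] mov  r3, r1 → r3=0x2b
body[3] mov  r5, r6 → r5=0xad
body[4] add  r5, r7, r1 → r5=0x82
body[5] add  r4, r6, #25 → r4=0xc6
body[6] mov  r4, #0xf7 → r4=0xf7
body[7] mov  r1, r5 → r1=0x82
epilogue: pop r4=0x42, sp=0x97
epilogue: pop r1=0x89, sp=0x98
r3 is caller-saved → body value

REG = 0x2b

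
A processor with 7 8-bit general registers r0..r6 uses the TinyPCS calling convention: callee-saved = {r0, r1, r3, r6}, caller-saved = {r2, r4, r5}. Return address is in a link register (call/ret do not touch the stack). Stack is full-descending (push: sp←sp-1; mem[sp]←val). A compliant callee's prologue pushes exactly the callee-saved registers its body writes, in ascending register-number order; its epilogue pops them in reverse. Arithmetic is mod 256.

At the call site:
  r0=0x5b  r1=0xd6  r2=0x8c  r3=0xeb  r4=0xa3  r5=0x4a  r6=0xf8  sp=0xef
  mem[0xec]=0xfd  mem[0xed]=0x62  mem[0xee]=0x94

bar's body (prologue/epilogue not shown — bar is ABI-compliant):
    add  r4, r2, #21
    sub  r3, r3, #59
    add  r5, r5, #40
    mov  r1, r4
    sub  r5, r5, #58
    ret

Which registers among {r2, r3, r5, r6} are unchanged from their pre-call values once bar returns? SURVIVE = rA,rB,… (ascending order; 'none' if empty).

prologue: push r1 -> mem[0xee]=0xd6, sp=0xee
prologue: push r3 -> mem[0xed]=0xeb, sp=0xed
body[0] add  r4, r2, #21 -> r4=0xa1
body[1] sub  r3, r3, #59 -> r3=0xb0
body[2] add  r5, r5, #40 -> r5=0x72
body[3] mov  r1, r4 -> r1=0xa1
body[4] sub  r5, r5, #58 -> r5=0x38
epilogue: pop r3=0xeb, sp=0xee
epilogue: pop r1=0xd6, sp=0xef
r2: caller-saved, written=False
r3: callee-saved, written=True
r5: caller-saved, written=True
r6: callee-saved, written=False

SURVIVE = r2,r3,r6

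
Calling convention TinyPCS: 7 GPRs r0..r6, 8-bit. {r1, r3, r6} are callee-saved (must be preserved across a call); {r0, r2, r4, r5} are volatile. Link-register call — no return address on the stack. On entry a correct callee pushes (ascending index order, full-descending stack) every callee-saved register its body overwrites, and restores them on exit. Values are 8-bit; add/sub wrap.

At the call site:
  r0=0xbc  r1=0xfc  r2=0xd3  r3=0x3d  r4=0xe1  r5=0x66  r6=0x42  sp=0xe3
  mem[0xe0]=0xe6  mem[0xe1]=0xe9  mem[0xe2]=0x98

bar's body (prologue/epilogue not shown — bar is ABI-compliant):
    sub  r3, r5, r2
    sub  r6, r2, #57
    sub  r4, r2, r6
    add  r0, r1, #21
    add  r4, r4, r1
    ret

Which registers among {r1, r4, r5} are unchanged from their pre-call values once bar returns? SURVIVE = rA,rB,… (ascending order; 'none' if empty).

prologue: push r3 → mem[0xe2]=0x3d, sp=0xe2
prologue: push r6 → mem[0xe1]=0x42, sp=0xe1
body[0] sub  r3, r5, r2 → r3=0x93
body[1] sub  r6, r2, #57 → r6=0x9a
body[2] sub  r4, r2, r6 → r4=0x39
body[3] add  r0, r1, #21 → r0=0x11
body[4] add  r4, r4, r1 → r4=0x35
epilogue: pop r6=0x42, sp=0xe2
epilogue: pop r3=0x3d, sp=0xe3
r1: callee-saved, written=False
r4: caller-saved, written=True
r5: caller-saved, written=False

SURVIVE = r1,r5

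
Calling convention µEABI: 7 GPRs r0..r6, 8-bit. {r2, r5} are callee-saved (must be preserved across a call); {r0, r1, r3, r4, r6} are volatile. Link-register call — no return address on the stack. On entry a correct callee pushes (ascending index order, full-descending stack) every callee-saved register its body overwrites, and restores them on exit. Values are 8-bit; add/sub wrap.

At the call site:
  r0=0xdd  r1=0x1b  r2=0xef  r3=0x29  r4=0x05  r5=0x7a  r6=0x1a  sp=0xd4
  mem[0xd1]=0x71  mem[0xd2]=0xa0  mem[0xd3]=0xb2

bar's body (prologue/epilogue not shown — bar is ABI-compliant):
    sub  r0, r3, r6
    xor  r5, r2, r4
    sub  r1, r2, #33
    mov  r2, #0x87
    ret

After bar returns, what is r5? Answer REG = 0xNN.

REG = 0x7a

prologue: push r2 -> mem[0xd3]=0xef, sp=0xd3
prologue: push r5 -> mem[0xd2]=0x7a, sp=0xd2
body[0] sub  r0, r3, r6 -> r0=0x0f
body[1] xor  r5, r2, r4 -> r5=0xea
body[2] sub  r1, r2, #33 -> r1=0xce
body[3] mov  r2, #0x87 -> r2=0x87
epilogue: pop r5=0x7a, sp=0xd3
epilogue: pop r2=0xef, sp=0xd4
r5 is callee-saved -> restored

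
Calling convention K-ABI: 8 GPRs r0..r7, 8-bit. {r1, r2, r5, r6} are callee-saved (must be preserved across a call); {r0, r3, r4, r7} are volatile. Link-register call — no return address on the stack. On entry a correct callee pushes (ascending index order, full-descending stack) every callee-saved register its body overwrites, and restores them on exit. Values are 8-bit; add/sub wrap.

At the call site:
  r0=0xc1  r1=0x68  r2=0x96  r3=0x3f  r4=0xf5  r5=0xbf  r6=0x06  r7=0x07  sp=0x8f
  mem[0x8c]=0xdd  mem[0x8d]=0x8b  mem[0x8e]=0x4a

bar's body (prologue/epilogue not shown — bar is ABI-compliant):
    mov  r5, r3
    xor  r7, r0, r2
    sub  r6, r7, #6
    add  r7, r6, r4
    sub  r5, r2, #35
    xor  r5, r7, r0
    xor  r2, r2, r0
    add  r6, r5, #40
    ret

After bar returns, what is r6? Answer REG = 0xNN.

REG = 0x06

prologue: push r2 -> mem[0x8e]=0x96, sp=0x8e
prologue: push r5 -> mem[0x8d]=0xbf, sp=0x8d
prologue: push r6 -> mem[0x8c]=0x06, sp=0x8c
body[0] mov  r5, r3 -> r5=0x3f
body[1] xor  r7, r0, r2 -> r7=0x57
body[2] sub  r6, r7, #6 -> r6=0x51
body[3] add  r7, r6, r4 -> r7=0x46
body[4] sub  r5, r2, #35 -> r5=0x73
body[5] xor  r5, r7, r0 -> r5=0x87
body[6] xor  r2, r2, r0 -> r2=0x57
body[7] add  r6, r5, #40 -> r6=0xaf
epilogue: pop r6=0x06, sp=0x8d
epilogue: pop r5=0xbf, sp=0x8e
epilogue: pop r2=0x96, sp=0x8f
r6 is callee-saved -> restored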